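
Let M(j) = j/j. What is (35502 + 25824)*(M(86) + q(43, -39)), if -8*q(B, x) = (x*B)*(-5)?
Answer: -256863951/4 ≈ -6.4216e+7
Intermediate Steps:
M(j) = 1
q(B, x) = 5*B*x/8 (q(B, x) = -x*B*(-5)/8 = -B*x*(-5)/8 = -(-5)*B*x/8 = 5*B*x/8)
(35502 + 25824)*(M(86) + q(43, -39)) = (35502 + 25824)*(1 + (5/8)*43*(-39)) = 61326*(1 - 8385/8) = 61326*(-8377/8) = -256863951/4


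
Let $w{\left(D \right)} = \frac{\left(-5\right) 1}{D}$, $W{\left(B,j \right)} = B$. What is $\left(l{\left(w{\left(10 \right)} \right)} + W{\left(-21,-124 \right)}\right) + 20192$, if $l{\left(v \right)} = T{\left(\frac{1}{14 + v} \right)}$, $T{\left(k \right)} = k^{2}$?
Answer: $\frac{14704663}{729} \approx 20171.0$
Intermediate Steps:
$w{\left(D \right)} = - \frac{5}{D}$
$l{\left(v \right)} = \frac{1}{\left(14 + v\right)^{2}}$ ($l{\left(v \right)} = \left(\frac{1}{14 + v}\right)^{2} = \frac{1}{\left(14 + v\right)^{2}}$)
$\left(l{\left(w{\left(10 \right)} \right)} + W{\left(-21,-124 \right)}\right) + 20192 = \left(\frac{1}{\left(14 - \frac{5}{10}\right)^{2}} - 21\right) + 20192 = \left(\frac{1}{\left(14 - \frac{1}{2}\right)^{2}} - 21\right) + 20192 = \left(\frac{1}{\frac{729}{4}} - 21\right) + 20192 = \left(\frac{4}{729} - 21\right) + 20192 = - \frac{15305}{729} + 20192 = \frac{14704663}{729}$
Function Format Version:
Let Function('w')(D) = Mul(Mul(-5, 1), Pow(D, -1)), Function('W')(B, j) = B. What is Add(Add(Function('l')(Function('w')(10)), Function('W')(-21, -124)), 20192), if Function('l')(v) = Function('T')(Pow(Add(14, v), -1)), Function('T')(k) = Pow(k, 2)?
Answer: Rational(14704663, 729) ≈ 20171.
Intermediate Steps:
Function('w')(D) = Mul(-5, Pow(D, -1))
Function('l')(v) = Pow(Add(14, v), -2) (Function('l')(v) = Pow(Pow(Add(14, v), -1), 2) = Pow(Add(14, v), -2))
Add(Add(Function('l')(Function('w')(10)), Function('W')(-21, -124)), 20192) = Add(Add(Pow(Add(14, Mul(-5, Pow(10, -1))), -2), -21), 20192) = Add(Add(Pow(Add(14, Mul(-5, Rational(1, 10))), -2), -21), 20192) = Add(Add(Pow(Add(14, Rational(-1, 2)), -2), -21), 20192) = Add(Add(Pow(Rational(27, 2), -2), -21), 20192) = Add(Add(Rational(4, 729), -21), 20192) = Add(Rational(-15305, 729), 20192) = Rational(14704663, 729)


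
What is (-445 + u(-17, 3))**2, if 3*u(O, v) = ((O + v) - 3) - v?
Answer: 1836025/9 ≈ 2.0400e+5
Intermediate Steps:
u(O, v) = -1 + O/3 (u(O, v) = (((O + v) - 3) - v)/3 = ((-3 + O + v) - v)/3 = (-3 + O)/3 = -1 + O/3)
(-445 + u(-17, 3))**2 = (-445 + (-1 + (1/3)*(-17)))**2 = (-445 + (-1 - 17/3))**2 = (-445 - 20/3)**2 = (-1355/3)**2 = 1836025/9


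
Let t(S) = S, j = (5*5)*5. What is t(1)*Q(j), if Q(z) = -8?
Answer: -8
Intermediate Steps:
j = 125 (j = 25*5 = 125)
t(1)*Q(j) = 1*(-8) = -8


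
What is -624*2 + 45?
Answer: -1203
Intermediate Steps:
-624*2 + 45 = -39*32 + 45 = -1248 + 45 = -1203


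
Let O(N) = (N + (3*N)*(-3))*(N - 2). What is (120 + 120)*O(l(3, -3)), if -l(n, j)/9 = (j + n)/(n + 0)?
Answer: 0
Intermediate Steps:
l(n, j) = -9*(j + n)/n (l(n, j) = -9*(j + n)/(n + 0) = -9*(j + n)/n)
O(N) = -8*N*(-2 + N) (O(N) = (N - 9*N)*(-2 + N) = (-8*N)*(-2 + N) = -8*N*(-2 + N))
(120 + 120)*O(l(3, -3)) = (120 + 120)*(8*(-9 - 9*(-3)/3)*(2 - (-9 - 9*(-3)/3))) = 240*(8*(-9 - 9*(-3)*⅓)*(2 - (-9 - 9*(-3)*⅓))) = 240*(8*(-9 + 9)*(2 - (-9 + 9))) = 240*(8*0*(2 - 1*0)) = 240*(8*0*(2 + 0)) = 240*(8*0*2) = 240*0 = 0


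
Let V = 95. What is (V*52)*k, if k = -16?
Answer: -79040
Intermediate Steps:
(V*52)*k = (95*52)*(-16) = 4940*(-16) = -79040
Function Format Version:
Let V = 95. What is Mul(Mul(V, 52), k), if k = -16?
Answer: -79040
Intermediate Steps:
Mul(Mul(V, 52), k) = Mul(Mul(95, 52), -16) = Mul(4940, -16) = -79040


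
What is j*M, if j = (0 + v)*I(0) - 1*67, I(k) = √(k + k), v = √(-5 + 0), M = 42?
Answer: -2814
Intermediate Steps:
v = I*√5 (v = √(-5) = I*√5 ≈ 2.2361*I)
I(k) = √2*√k (I(k) = √(2*k) = √2*√k)
j = -67 (j = (0 + I*√5)*(√2*√0) - 1*67 = (I*√5)*(√2*0) - 67 = (I*√5)*0 - 67 = 0 - 67 = -67)
j*M = -67*42 = -2814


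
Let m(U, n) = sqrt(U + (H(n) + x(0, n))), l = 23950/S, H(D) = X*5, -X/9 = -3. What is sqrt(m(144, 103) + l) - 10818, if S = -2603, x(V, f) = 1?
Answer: -10818 + sqrt(-62341850 + 13551218*sqrt(70))/2603 ≈ -10815.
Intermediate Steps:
X = 27 (X = -9*(-3) = 27)
H(D) = 135 (H(D) = 27*5 = 135)
l = -23950/2603 (l = 23950/(-2603) = 23950*(-1/2603) = -23950/2603 ≈ -9.2009)
m(U, n) = sqrt(136 + U) (m(U, n) = sqrt(U + (135 + 1)) = sqrt(U + 136) = sqrt(136 + U))
sqrt(m(144, 103) + l) - 10818 = sqrt(sqrt(136 + 144) - 23950/2603) - 10818 = sqrt(sqrt(280) - 23950/2603) - 10818 = sqrt(2*sqrt(70) - 23950/2603) - 10818 = sqrt(-23950/2603 + 2*sqrt(70)) - 10818 = -10818 + sqrt(-23950/2603 + 2*sqrt(70))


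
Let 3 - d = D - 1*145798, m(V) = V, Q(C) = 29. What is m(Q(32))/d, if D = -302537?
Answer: 29/448338 ≈ 6.4683e-5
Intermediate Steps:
d = 448338 (d = 3 - (-302537 - 1*145798) = 3 - (-302537 - 145798) = 3 - 1*(-448335) = 3 + 448335 = 448338)
m(Q(32))/d = 29/448338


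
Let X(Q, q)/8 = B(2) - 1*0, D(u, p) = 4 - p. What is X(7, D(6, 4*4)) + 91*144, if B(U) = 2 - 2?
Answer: 13104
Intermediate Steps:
B(U) = 0
X(Q, q) = 0 (X(Q, q) = 8*(0 - 1*0) = 8*(0 + 0) = 8*0 = 0)
X(7, D(6, 4*4)) + 91*144 = 0 + 91*144 = 0 + 13104 = 13104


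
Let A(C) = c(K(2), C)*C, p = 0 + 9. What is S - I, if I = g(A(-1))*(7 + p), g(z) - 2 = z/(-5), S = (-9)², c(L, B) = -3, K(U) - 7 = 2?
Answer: 293/5 ≈ 58.600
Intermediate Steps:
p = 9
K(U) = 9 (K(U) = 7 + 2 = 9)
A(C) = -3*C
S = 81
g(z) = 2 - z/5 (g(z) = 2 + z/(-5) = 2 + z*(-⅕) = 2 - z/5)
I = 112/5 (I = (2 - (-3)*(-1)/5)*(7 + 9) = (2 - ⅕*3)*16 = (2 - ⅗)*16 = (7/5)*16 = 112/5 ≈ 22.400)
S - I = 81 - 1*112/5 = 81 - 112/5 = 293/5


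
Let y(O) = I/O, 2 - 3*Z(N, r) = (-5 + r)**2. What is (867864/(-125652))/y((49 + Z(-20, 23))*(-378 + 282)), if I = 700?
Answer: -578576/10471 ≈ -55.255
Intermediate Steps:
Z(N, r) = 2/3 - (-5 + r)**2/3
y(O) = 700/O
(867864/(-125652))/y((49 + Z(-20, 23))*(-378 + 282)) = (867864/(-125652))/((700/(((49 + (2/3 - (-5 + 23)**2/3))*(-378 + 282))))) = (867864*(-1/125652))/((700/(((49 + (2/3 - 1/3*18**2))*(-96))))) = -72322/(10471*(700/(((49 + (2/3 - 1/3*324))*(-96))))) = -72322/(10471*(700/(((49 + (2/3 - 108))*(-96))))) = -72322/(10471*(700/(((49 - 322/3)*(-96))))) = -72322/(10471*(700/((-175/3*(-96))))) = -72322/(10471*(700/5600)) = -72322/(10471*(700*(1/5600))) = -72322/(10471*1/8) = -72322/10471*8 = -578576/10471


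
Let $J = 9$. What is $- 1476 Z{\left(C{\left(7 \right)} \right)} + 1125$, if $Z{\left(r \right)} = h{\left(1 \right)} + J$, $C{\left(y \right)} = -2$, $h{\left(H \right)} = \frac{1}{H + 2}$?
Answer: $-12651$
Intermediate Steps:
$h{\left(H \right)} = \frac{1}{2 + H}$
$Z{\left(r \right)} = \frac{28}{3}$ ($Z{\left(r \right)} = \frac{1}{2 + 1} + 9 = \frac{1}{3} + 9 = \frac{28}{3}$)
$- 1476 Z{\left(C{\left(7 \right)} \right)} + 1125 = \left(-1476\right) \frac{28}{3} + 1125 = -13776 + 1125 = -12651$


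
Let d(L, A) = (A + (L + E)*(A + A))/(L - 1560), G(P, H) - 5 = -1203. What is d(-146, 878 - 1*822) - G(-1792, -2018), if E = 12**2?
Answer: 1021978/853 ≈ 1198.1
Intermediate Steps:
G(P, H) = -1198 (G(P, H) = 5 - 1203 = -1198)
E = 144
d(L, A) = (A + 2*A*(144 + L))/(-1560 + L) (d(L, A) = (A + (L + 144)*(A + A))/(L - 1560) = (A + (144 + L)*(2*A))/(-1560 + L) = (A + 2*A*(144 + L))/(-1560 + L))
d(-146, 878 - 1*822) - G(-1792, -2018) = (878 - 1*822)*(289 + 2*(-146))/(-1560 - 146) - 1*(-1198) = (878 - 822)*(289 - 292)/(-1706) + 1198 = 56*(-1/1706)*(-3) + 1198 = 84/853 + 1198 = 1021978/853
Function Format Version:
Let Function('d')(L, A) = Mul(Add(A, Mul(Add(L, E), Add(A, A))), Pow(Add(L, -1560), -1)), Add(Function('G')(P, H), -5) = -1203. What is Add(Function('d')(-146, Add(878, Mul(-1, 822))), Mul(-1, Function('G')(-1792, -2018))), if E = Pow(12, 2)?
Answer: Rational(1021978, 853) ≈ 1198.1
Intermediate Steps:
Function('G')(P, H) = -1198 (Function('G')(P, H) = Add(5, -1203) = -1198)
E = 144
Function('d')(L, A) = Mul(Pow(Add(-1560, L), -1), Add(A, Mul(2, A, Add(144, L)))) (Function('d')(L, A) = Mul(Add(A, Mul(Add(L, 144), Add(A, A))), Pow(Add(L, -1560), -1)) = Mul(Add(A, Mul(Add(144, L), Mul(2, A))), Pow(Add(-1560, L), -1)) = Mul(Add(A, Mul(2, A, Add(144, L))), Pow(Add(-1560, L), -1)) = Mul(Pow(Add(-1560, L), -1), Add(A, Mul(2, A, Add(144, L)))))
Add(Function('d')(-146, Add(878, Mul(-1, 822))), Mul(-1, Function('G')(-1792, -2018))) = Add(Mul(Add(878, Mul(-1, 822)), Pow(Add(-1560, -146), -1), Add(289, Mul(2, -146))), Mul(-1, -1198)) = Add(Mul(Add(878, -822), Pow(-1706, -1), Add(289, -292)), 1198) = Add(Mul(56, Rational(-1, 1706), -3), 1198) = Add(Rational(84, 853), 1198) = Rational(1021978, 853)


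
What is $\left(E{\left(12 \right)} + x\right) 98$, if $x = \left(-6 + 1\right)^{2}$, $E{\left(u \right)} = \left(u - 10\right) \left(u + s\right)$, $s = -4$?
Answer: $4018$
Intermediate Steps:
$E{\left(u \right)} = \left(-10 + u\right) \left(-4 + u\right)$ ($E{\left(u \right)} = \left(u - 10\right) \left(u - 4\right) = \left(-10 + u\right) \left(-4 + u\right)$)
$x = 25$ ($x = \left(-5\right)^{2} = 25$)
$\left(E{\left(12 \right)} + x\right) 98 = \left(\left(40 + 12^{2} - 168\right) + 25\right) 98 = \left(\left(40 + 144 - 168\right) + 25\right) 98 = \left(16 + 25\right) 98 = 41 \cdot 98 = 4018$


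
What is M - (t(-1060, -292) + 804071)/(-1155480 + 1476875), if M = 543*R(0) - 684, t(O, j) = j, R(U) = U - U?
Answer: -220637959/321395 ≈ -686.50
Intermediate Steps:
R(U) = 0
M = -684 (M = 543*0 - 684 = 0 - 684 = -684)
M - (t(-1060, -292) + 804071)/(-1155480 + 1476875) = -684 - (-292 + 804071)/(-1155480 + 1476875) = -684 - 803779/321395 = -220637959/321395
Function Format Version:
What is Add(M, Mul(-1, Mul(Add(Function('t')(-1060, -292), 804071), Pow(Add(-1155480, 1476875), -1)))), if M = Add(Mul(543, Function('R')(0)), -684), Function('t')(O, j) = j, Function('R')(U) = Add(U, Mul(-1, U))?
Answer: Rational(-220637959, 321395) ≈ -686.50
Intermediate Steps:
Function('R')(U) = 0
M = -684 (M = Add(Mul(543, 0), -684) = Add(0, -684) = -684)
Add(M, Mul(-1, Mul(Add(Function('t')(-1060, -292), 804071), Pow(Add(-1155480, 1476875), -1)))) = Add(-684, Mul(-1, Mul(Add(-292, 804071), Pow(Add(-1155480, 1476875), -1)))) = Add(-684, Mul(-1, Mul(803779, Pow(321395, -1)))) = Add(-684, Mul(-1, Mul(803779, Rational(1, 321395)))) = Add(-684, Mul(-1, Rational(803779, 321395))) = Add(-684, Rational(-803779, 321395)) = Rational(-220637959, 321395)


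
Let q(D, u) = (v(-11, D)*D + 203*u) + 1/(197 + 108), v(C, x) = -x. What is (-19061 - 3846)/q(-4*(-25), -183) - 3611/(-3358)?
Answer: 1638889209/1049772412 ≈ 1.5612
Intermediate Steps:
q(D, u) = 1/305 - D**2 + 203*u (q(D, u) = ((-D)*D + 203*u) + 1/(197 + 108) = (-D**2 + 203*u) + 1/305 = 1/305 - D**2 + 203*u)
(-19061 - 3846)/q(-4*(-25), -183) - 3611/(-3358) = (-19061 - 3846)/(1/305 - (-4*(-25))**2 + 203*(-183)) - 3611/(-3358) = -22907/(1/305 - 1*100**2 - 37149) - 3611*(-1/3358) = -22907/(1/305 - 1*10000 - 37149) + 157/146 = -22907/(1/305 - 10000 - 37149) + 157/146 = -22907/(-14380444/305) + 157/146 = -22907*(-305/14380444) + 157/146 = 6986635/14380444 + 157/146 = 1638889209/1049772412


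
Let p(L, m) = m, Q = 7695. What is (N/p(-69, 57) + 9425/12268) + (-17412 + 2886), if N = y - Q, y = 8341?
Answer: -534169517/36804 ≈ -14514.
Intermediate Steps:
N = 646 (N = 8341 - 1*7695 = 8341 - 7695 = 646)
(N/p(-69, 57) + 9425/12268) + (-17412 + 2886) = (646/57 + 9425/12268) + (-17412 + 2886) = (646*(1/57) + 9425*(1/12268)) - 14526 = (34/3 + 9425/12268) - 14526 = 445387/36804 - 14526 = -534169517/36804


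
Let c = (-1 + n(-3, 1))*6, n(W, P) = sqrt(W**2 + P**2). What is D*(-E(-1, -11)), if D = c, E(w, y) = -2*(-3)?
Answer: 36 - 36*sqrt(10) ≈ -77.842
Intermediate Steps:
E(w, y) = 6
n(W, P) = sqrt(P**2 + W**2)
c = -6 + 6*sqrt(10) (c = (-1 + sqrt(1**2 + (-3)**2))*6 = (-1 + sqrt(1 + 9))*6 = (-1 + sqrt(10))*6 = -6 + 6*sqrt(10) ≈ 12.974)
D = -6 + 6*sqrt(10) ≈ 12.974
D*(-E(-1, -11)) = (-6 + 6*sqrt(10))*(-1*6) = (-6 + 6*sqrt(10))*(-6) = 36 - 36*sqrt(10)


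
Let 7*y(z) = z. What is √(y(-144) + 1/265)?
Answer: I*√70773815/1855 ≈ 4.5352*I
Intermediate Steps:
y(z) = z/7
√(y(-144) + 1/265) = √((⅐)*(-144) + 1/265) = √(-144/7 + 1/265) = √(-38153/1855) = I*√70773815/1855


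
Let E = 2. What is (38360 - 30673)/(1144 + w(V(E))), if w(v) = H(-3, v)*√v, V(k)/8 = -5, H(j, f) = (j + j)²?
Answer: 1099241/170072 - 69183*I*√10/170072 ≈ 6.4634 - 1.2864*I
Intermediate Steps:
H(j, f) = 4*j² (H(j, f) = (2*j)² = 4*j²)
V(k) = -40 (V(k) = 8*(-5) = -40)
w(v) = 36*√v (w(v) = (4*(-3)²)*√v = (4*9)*√v = 36*√v)
(38360 - 30673)/(1144 + w(V(E))) = (38360 - 30673)/(1144 + 36*√(-40)) = 7687/(1144 + 36*(2*I*√10)) = 7687/(1144 + 72*I*√10)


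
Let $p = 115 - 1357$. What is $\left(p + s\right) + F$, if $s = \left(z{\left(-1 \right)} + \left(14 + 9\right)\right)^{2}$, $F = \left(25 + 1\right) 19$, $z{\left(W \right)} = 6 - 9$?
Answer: $-348$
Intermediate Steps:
$p = -1242$ ($p = 115 - 1357 = -1242$)
$z{\left(W \right)} = -3$ ($z{\left(W \right)} = 6 - 9 = -3$)
$F = 494$ ($F = 26 \cdot 19 = 494$)
$s = 400$ ($s = \left(-3 + \left(14 + 9\right)\right)^{2} = \left(-3 + 23\right)^{2} = 20^{2} = 400$)
$\left(p + s\right) + F = \left(-1242 + 400\right) + 494 = -842 + 494 = -348$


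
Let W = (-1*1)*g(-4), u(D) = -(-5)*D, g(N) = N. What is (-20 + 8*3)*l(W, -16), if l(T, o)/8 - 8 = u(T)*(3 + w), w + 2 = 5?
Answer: 4096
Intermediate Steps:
w = 3 (w = -2 + 5 = 3)
u(D) = 5*D
W = 4 (W = -1*1*(-4) = -1*(-4) = 4)
l(T, o) = 64 + 240*T (l(T, o) = 64 + 8*((5*T)*(3 + 3)) = 64 + 8*((5*T)*6) = 64 + 8*(30*T) = 64 + 240*T)
(-20 + 8*3)*l(W, -16) = (-20 + 8*3)*(64 + 240*4) = (-20 + 24)*(64 + 960) = 4*1024 = 4096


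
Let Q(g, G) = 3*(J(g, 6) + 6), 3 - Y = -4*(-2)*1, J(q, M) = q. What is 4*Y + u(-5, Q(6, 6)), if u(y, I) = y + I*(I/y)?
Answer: -1421/5 ≈ -284.20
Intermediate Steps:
Y = -5 (Y = 3 - (-4*(-2)) = 3 - 8 = -5)
Q(g, G) = 18 + 3*g (Q(g, G) = 3*(g + 6) = 3*(6 + g) = 18 + 3*g)
u(y, I) = y + I²/y
4*Y + u(-5, Q(6, 6)) = 4*(-5) + (-5 + (18 + 3*6)²/(-5)) = -20 + (-5 + (18 + 18)²*(-⅕)) = -20 + (-5 + 36²*(-⅕)) = -20 + (-5 + 1296*(-⅕)) = -20 + (-5 - 1296/5) = -20 - 1321/5 = -1421/5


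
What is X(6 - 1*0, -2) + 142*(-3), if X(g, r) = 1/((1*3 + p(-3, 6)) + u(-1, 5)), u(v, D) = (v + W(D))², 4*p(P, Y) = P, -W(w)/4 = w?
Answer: -755294/1773 ≈ -426.00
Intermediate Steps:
W(w) = -4*w
p(P, Y) = P/4
u(v, D) = (v - 4*D)²
X(g, r) = 4/1773 (X(g, r) = 1/((1*3 + (¼)*(-3)) + (-1*(-1) + 4*5)²) = 1/((3 - ¾) + (1 + 20)²) = 1/(9/4 + 21²) = 1/(9/4 + 441) = 1/(1773/4) = 4/1773)
X(6 - 1*0, -2) + 142*(-3) = 4/1773 + 142*(-3) = 4/1773 - 426 = -755294/1773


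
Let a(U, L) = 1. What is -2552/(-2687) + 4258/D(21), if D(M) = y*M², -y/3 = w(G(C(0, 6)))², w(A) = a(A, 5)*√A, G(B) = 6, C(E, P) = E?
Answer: 4408265/10664703 ≈ 0.41335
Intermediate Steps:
w(A) = √A (w(A) = 1*√A = √A)
y = -18 (y = -3*(√6)² = -3*6 = -18)
D(M) = -18*M²
-2552/(-2687) + 4258/D(21) = -2552/(-2687) + 4258/((-18*21²)) = -2552*(-1/2687) + 4258/((-18*441)) = 2552/2687 + 4258/(-7938) = 2552/2687 + 4258*(-1/7938) = 2552/2687 - 2129/3969 = 4408265/10664703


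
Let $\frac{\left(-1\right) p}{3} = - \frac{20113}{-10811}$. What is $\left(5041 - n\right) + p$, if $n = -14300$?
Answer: $\frac{209035212}{10811} \approx 19335.0$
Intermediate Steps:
$p = - \frac{60339}{10811}$ ($p = - 3 \left(- \frac{20113}{-10811}\right) = - 3 \left(\left(-20113\right) \left(- \frac{1}{10811}\right)\right) = \left(-3\right) \frac{20113}{10811} = - \frac{60339}{10811} \approx -5.5813$)
$\left(5041 - n\right) + p = \left(5041 - -14300\right) - \frac{60339}{10811} = \left(5041 + 14300\right) - \frac{60339}{10811} = 19341 - \frac{60339}{10811} = \frac{209035212}{10811}$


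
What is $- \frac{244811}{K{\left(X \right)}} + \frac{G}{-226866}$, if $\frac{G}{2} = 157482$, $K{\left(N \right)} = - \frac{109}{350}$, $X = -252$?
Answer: $\frac{3239786330504}{4121399} \approx 7.8609 \cdot 10^{5}$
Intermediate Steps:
$K{\left(N \right)} = - \frac{109}{350}$ ($K{\left(N \right)} = \left(-109\right) \frac{1}{350} = - \frac{109}{350}$)
$G = 314964$ ($G = 2 \cdot 157482 = 314964$)
$- \frac{244811}{K{\left(X \right)}} + \frac{G}{-226866} = - \frac{244811}{- \frac{109}{350}} + \frac{314964}{-226866} = \left(-244811\right) \left(- \frac{350}{109}\right) + 314964 \left(- \frac{1}{226866}\right) = \frac{85683850}{109} - \frac{52494}{37811} = \frac{3239786330504}{4121399}$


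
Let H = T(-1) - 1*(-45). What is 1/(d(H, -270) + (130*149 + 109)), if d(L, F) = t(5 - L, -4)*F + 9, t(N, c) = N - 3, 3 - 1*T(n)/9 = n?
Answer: 1/40818 ≈ 2.4499e-5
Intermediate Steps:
T(n) = 27 - 9*n
t(N, c) = -3 + N
H = 81 (H = (27 - 9*(-1)) - 1*(-45) = (27 + 9) + 45 = 36 + 45 = 81)
d(L, F) = 9 + F*(2 - L) (d(L, F) = (-3 + (5 - L))*F + 9 = (2 - L)*F + 9 = F*(2 - L) + 9 = 9 + F*(2 - L))
1/(d(H, -270) + (130*149 + 109)) = 1/((9 - 1*(-270)*(-2 + 81)) + (130*149 + 109)) = 1/((9 - 1*(-270)*79) + (19370 + 109)) = 1/((9 + 21330) + 19479) = 1/(21339 + 19479) = 1/40818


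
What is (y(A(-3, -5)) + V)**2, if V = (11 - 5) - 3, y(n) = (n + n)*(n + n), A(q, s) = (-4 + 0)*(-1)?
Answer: 4489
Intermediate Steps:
A(q, s) = 4 (A(q, s) = -4*(-1) = 4)
y(n) = 4*n**2 (y(n) = (2*n)*(2*n) = 4*n**2)
V = 3 (V = 6 - 3 = 3)
(y(A(-3, -5)) + V)**2 = (4*4**2 + 3)**2 = (4*16 + 3)**2 = (64 + 3)**2 = 67**2 = 4489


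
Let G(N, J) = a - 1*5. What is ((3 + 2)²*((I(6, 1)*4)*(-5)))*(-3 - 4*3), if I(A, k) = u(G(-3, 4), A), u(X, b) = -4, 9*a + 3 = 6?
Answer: -30000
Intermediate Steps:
a = ⅓ (a = -⅓ + (⅑)*6 = -⅓ + ⅔ = ⅓ ≈ 0.33333)
G(N, J) = -14/3 (G(N, J) = ⅓ - 1*5 = ⅓ - 5 = -14/3)
I(A, k) = -4
((3 + 2)²*((I(6, 1)*4)*(-5)))*(-3 - 4*3) = ((3 + 2)²*(-4*4*(-5)))*(-3 - 4*3) = (5²*(-16*(-5)))*(-3 - 12) = (25*80)*(-15) = 2000*(-15) = -30000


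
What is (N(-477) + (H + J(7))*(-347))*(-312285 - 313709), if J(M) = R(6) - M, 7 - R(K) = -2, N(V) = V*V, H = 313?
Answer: -74007514656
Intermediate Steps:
N(V) = V²
R(K) = 9 (R(K) = 7 - 1*(-2) = 7 + 2 = 9)
J(M) = 9 - M
(N(-477) + (H + J(7))*(-347))*(-312285 - 313709) = ((-477)² + (313 + (9 - 1*7))*(-347))*(-312285 - 313709) = (227529 + (313 + (9 - 7))*(-347))*(-625994) = (227529 + (313 + 2)*(-347))*(-625994) = (227529 + 315*(-347))*(-625994) = (227529 - 109305)*(-625994) = 118224*(-625994) = -74007514656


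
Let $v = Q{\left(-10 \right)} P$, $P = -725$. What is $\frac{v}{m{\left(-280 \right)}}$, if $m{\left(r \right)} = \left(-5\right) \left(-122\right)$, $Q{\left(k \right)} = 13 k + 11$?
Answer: $\frac{17255}{122} \approx 141.43$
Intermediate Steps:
$Q{\left(k \right)} = 11 + 13 k$
$m{\left(r \right)} = 610$
$v = 86275$ ($v = \left(11 + 13 \left(-10\right)\right) \left(-725\right) = \left(11 - 130\right) \left(-725\right) = \left(-119\right) \left(-725\right) = 86275$)
$\frac{v}{m{\left(-280 \right)}} = \frac{86275}{610} = 86275 \cdot \frac{1}{610} = \frac{17255}{122}$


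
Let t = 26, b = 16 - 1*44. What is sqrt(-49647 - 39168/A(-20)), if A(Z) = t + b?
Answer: I*sqrt(30063) ≈ 173.39*I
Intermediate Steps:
b = -28 (b = 16 - 44 = -28)
A(Z) = -2 (A(Z) = 26 - 28 = -2)
sqrt(-49647 - 39168/A(-20)) = sqrt(-49647 - 39168/(-2)) = sqrt(-49647 - 39168*(-1/2)) = sqrt(-49647 + 19584) = sqrt(-30063) = I*sqrt(30063)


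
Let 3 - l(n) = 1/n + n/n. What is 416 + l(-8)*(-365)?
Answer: -2877/8 ≈ -359.63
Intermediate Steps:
l(n) = 2 - 1/n (l(n) = 3 - (1/n + n/n) = 3 - (1/n + 1) = 3 - (1 + 1/n) = 3 + (-1 - 1/n) = 2 - 1/n)
416 + l(-8)*(-365) = 416 + (2 - 1/(-8))*(-365) = 416 + (2 - 1*(-⅛))*(-365) = 416 + (2 + ⅛)*(-365) = 416 + (17/8)*(-365) = 416 - 6205/8 = -2877/8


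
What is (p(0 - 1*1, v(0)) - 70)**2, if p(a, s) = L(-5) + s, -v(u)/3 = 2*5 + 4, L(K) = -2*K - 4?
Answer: 11236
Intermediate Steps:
L(K) = -4 - 2*K
v(u) = -42 (v(u) = -3*(2*5 + 4) = -3*(10 + 4) = -3*14 = -42)
p(a, s) = 6 + s (p(a, s) = (-4 - 2*(-5)) + s = (-4 + 10) + s = 6 + s)
(p(0 - 1*1, v(0)) - 70)**2 = ((6 - 42) - 70)**2 = (-36 - 70)**2 = (-106)**2 = 11236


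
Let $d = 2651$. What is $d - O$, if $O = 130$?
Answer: $2521$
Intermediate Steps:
$d - O = 2651 - 130 = 2521$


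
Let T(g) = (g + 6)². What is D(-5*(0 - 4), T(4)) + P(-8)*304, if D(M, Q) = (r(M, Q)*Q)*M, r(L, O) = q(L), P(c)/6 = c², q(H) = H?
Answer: 156736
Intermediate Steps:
P(c) = 6*c²
r(L, O) = L
T(g) = (6 + g)²
D(M, Q) = Q*M² (D(M, Q) = (M*Q)*M = Q*M²)
D(-5*(0 - 4), T(4)) + P(-8)*304 = (6 + 4)²*(-5*(0 - 4))² + (6*(-8)²)*304 = 10²*(-5*(-4))² + (6*64)*304 = 100*20² + 384*304 = 100*400 + 116736 = 40000 + 116736 = 156736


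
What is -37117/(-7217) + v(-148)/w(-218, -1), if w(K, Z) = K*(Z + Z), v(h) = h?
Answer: 3778724/786653 ≈ 4.8035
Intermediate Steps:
w(K, Z) = 2*K*Z (w(K, Z) = K*(2*Z) = 2*K*Z)
-37117/(-7217) + v(-148)/w(-218, -1) = -37117/(-7217) - 148/(2*(-218)*(-1)) = -37117*(-1/7217) - 148/436 = 37117/7217 - 148*1/436 = 37117/7217 - 37/109 = 3778724/786653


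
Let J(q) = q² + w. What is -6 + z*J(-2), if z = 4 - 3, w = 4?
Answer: 2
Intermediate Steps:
J(q) = 4 + q² (J(q) = q² + 4 = 4 + q²)
z = 1
-6 + z*J(-2) = -6 + 1*(4 + (-2)²) = -6 + 1*(4 + 4) = -6 + 1*8 = -6 + 8 = 2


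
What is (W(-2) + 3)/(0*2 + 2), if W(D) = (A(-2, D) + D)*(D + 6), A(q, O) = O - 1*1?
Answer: -17/2 ≈ -8.5000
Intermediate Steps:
A(q, O) = -1 + O (A(q, O) = O - 1 = -1 + O)
W(D) = (-1 + 2*D)*(6 + D) (W(D) = ((-1 + D) + D)*(D + 6) = (-1 + 2*D)*(6 + D))
(W(-2) + 3)/(0*2 + 2) = ((-6 + 2*(-2)² + 11*(-2)) + 3)/(0*2 + 2) = ((-6 + 2*4 - 22) + 3)/(0 + 2) = ((-6 + 8 - 22) + 3)/2 = (-20 + 3)*(½) = -17*½ = -17/2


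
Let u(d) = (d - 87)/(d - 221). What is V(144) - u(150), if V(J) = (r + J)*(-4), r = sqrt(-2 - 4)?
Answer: -40833/71 - 4*I*sqrt(6) ≈ -575.11 - 9.798*I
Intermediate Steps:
r = I*sqrt(6) (r = sqrt(-6) = I*sqrt(6) ≈ 2.4495*I)
u(d) = (-87 + d)/(-221 + d)
V(J) = -4*J - 4*I*sqrt(6) (V(J) = (I*sqrt(6) + J)*(-4) = (J + I*sqrt(6))*(-4) = -4*J - 4*I*sqrt(6))
V(144) - u(150) = (-4*144 - 4*I*sqrt(6)) - (-87 + 150)/(-221 + 150) = (-576 - 4*I*sqrt(6)) - 63/(-71) = (-576 - 4*I*sqrt(6)) - (-1)*63/71 = (-576 - 4*I*sqrt(6)) - 1*(-63/71) = (-576 - 4*I*sqrt(6)) + 63/71 = -40833/71 - 4*I*sqrt(6)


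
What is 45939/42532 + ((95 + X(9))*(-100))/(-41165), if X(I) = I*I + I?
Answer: 535584187/350165956 ≈ 1.5295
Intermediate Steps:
X(I) = I + I**2 (X(I) = I**2 + I = I + I**2)
45939/42532 + ((95 + X(9))*(-100))/(-41165) = 45939/42532 + ((95 + 9*(1 + 9))*(-100))/(-41165) = 45939*(1/42532) + ((95 + 9*10)*(-100))*(-1/41165) = 45939/42532 + ((95 + 90)*(-100))*(-1/41165) = 45939/42532 + (185*(-100))*(-1/41165) = 45939/42532 - 18500*(-1/41165) = 45939/42532 + 3700/8233 = 535584187/350165956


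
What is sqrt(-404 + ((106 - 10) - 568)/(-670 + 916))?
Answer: 158*I*sqrt(246)/123 ≈ 20.147*I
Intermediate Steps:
sqrt(-404 + ((106 - 10) - 568)/(-670 + 916)) = sqrt(-404 + ((106 - 1*10) - 568)/246) = sqrt(-404 + ((106 - 10) - 568)*(1/246)) = sqrt(-404 + (96 - 568)*(1/246)) = sqrt(-404 - 472*1/246) = sqrt(-404 - 236/123) = sqrt(-49928/123) = 158*I*sqrt(246)/123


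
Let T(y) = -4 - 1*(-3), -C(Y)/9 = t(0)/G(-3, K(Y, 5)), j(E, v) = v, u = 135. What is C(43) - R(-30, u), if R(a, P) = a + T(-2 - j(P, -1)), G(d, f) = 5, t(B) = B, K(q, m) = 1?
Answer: 31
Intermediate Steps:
C(Y) = 0 (C(Y) = -0/5 = -9*0 = 0)
T(y) = -1 (T(y) = -4 + 3 = -1)
R(a, P) = -1 + a (R(a, P) = a - 1 = -1 + a)
C(43) - R(-30, u) = 0 - (-1 - 30) = 0 - 1*(-31) = 0 + 31 = 31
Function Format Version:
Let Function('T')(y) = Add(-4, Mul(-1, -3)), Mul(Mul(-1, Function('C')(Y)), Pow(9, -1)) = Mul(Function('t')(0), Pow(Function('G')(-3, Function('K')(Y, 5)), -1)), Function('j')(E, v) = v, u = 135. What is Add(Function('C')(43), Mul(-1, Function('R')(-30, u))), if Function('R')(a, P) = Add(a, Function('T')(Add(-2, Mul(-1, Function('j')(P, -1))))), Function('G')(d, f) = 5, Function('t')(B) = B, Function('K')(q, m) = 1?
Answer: 31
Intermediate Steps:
Function('C')(Y) = 0 (Function('C')(Y) = Mul(-9, Mul(0, Pow(5, -1))) = Mul(-9, Mul(0, Rational(1, 5))) = Mul(-9, 0) = 0)
Function('T')(y) = -1 (Function('T')(y) = Add(-4, 3) = -1)
Function('R')(a, P) = Add(-1, a) (Function('R')(a, P) = Add(a, -1) = Add(-1, a))
Add(Function('C')(43), Mul(-1, Function('R')(-30, u))) = Add(0, Mul(-1, Add(-1, -30))) = Add(0, Mul(-1, -31)) = Add(0, 31) = 31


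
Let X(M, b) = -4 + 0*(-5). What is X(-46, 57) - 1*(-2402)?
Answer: 2398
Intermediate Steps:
X(M, b) = -4 (X(M, b) = -4 + 0 = -4)
X(-46, 57) - 1*(-2402) = -4 - 1*(-2402) = -4 + 2402 = 2398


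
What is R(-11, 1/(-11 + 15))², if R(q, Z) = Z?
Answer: 1/16 ≈ 0.062500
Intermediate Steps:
R(-11, 1/(-11 + 15))² = (1/(-11 + 15))² = (1/4)² = (¼)² = 1/16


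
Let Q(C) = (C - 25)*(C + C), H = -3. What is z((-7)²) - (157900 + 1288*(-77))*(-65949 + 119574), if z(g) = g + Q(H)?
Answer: -3149074283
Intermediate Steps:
Q(C) = 2*C*(-25 + C) (Q(C) = (-25 + C)*(2*C) = 2*C*(-25 + C))
z(g) = 168 + g (z(g) = g + 2*(-3)*(-25 - 3) = g + 2*(-3)*(-28) = g + 168 = 168 + g)
z((-7)²) - (157900 + 1288*(-77))*(-65949 + 119574) = (168 + (-7)²) - (157900 + 1288*(-77))*(-65949 + 119574) = (168 + 49) - (157900 - 99176)*53625 = 217 - 58724*53625 = 217 - 1*3149074500 = 217 - 3149074500 = -3149074283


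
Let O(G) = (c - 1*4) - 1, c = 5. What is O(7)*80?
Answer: 0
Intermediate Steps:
O(G) = 0 (O(G) = (5 - 1*4) - 1 = (5 - 4) - 1 = 1 - 1 = 0)
O(7)*80 = 0*80 = 0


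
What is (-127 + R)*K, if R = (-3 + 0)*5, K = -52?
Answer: 7384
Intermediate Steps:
R = -15 (R = -3*5 = -15)
(-127 + R)*K = (-127 - 15)*(-52) = -142*(-52) = 7384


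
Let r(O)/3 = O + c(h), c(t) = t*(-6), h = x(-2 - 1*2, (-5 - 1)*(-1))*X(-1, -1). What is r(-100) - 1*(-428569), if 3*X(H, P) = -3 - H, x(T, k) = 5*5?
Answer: 428569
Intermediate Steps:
x(T, k) = 25
X(H, P) = -1 - H/3 (X(H, P) = (-3 - H)/3 = -1 - H/3)
h = -50/3 (h = 25*(-1 - 1/3*(-1)) = 25*(-1 + 1/3) = 25*(-2/3) = -50/3 ≈ -16.667)
c(t) = -6*t
r(O) = 300 + 3*O (r(O) = 3*(O - 6*(-50/3)) = 3*(O + 100) = 3*(100 + O) = 300 + 3*O)
r(-100) - 1*(-428569) = (300 + 3*(-100)) - 1*(-428569) = (300 - 300) + 428569 = 0 + 428569 = 428569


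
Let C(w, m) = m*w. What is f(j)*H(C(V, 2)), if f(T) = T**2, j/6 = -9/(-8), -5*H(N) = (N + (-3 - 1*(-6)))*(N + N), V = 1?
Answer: -729/4 ≈ -182.25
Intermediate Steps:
H(N) = -2*N*(3 + N)/5 (H(N) = -(N + (-3 - 1*(-6)))*(N + N)/5 = -(N + (-3 + 6))*2*N/5 = -(N + 3)*2*N/5 = -(3 + N)*2*N/5 = -2*N*(3 + N)/5)
j = 27/4 (j = 6*(-9/(-8)) = 6*(-9*(-1/8)) = 6*(9/8) = 27/4 ≈ 6.7500)
f(j)*H(C(V, 2)) = (27/4)**2*(-2*2*1*(3 + 2*1)/5) = 729*(-2/5*2*(3 + 2))/16 = 729*(-2/5*2*5)/16 = (729/16)*(-4) = -729/4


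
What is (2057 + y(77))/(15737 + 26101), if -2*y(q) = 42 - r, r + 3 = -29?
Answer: 1010/20919 ≈ 0.048281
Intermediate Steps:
r = -32 (r = -3 - 29 = -32)
y(q) = -37 (y(q) = -(42 - 1*(-32))/2 = -(42 + 32)/2 = -½*74 = -37)
(2057 + y(77))/(15737 + 26101) = (2057 - 37)/(15737 + 26101) = 2020/41838 = 2020*(1/41838) = 1010/20919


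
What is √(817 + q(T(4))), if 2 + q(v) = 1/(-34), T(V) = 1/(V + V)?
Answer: 11*√7786/34 ≈ 28.548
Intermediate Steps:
T(V) = 1/(2*V)
q(v) = -69/34 (q(v) = -2 + 1/(-34) = -2 - 1/34 = -69/34)
√(817 + q(T(4))) = √(817 - 69/34) = √(27709/34) = 11*√7786/34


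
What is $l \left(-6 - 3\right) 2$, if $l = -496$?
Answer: $8928$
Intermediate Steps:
$l \left(-6 - 3\right) 2 = - 496 \left(-6 - 3\right) 2 = - 496 \left(\left(-9\right) 2\right) = \left(-496\right) \left(-18\right) = 8928$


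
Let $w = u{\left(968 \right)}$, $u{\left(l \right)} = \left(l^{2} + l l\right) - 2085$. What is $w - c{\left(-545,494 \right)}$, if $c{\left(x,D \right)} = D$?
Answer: $1871469$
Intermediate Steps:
$u{\left(l \right)} = -2085 + 2 l^{2}$ ($u{\left(l \right)} = \left(l^{2} + l^{2}\right) - 2085 = 2 l^{2} - 2085 = -2085 + 2 l^{2}$)
$w = 1871963$ ($w = -2085 + 2 \cdot 968^{2} = -2085 + 2 \cdot 937024 = -2085 + 1874048 = 1871963$)
$w - c{\left(-545,494 \right)} = 1871963 - 494 = 1871469$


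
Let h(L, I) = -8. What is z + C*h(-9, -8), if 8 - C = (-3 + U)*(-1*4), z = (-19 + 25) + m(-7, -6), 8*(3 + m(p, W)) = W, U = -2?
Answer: 393/4 ≈ 98.250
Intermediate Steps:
m(p, W) = -3 + W/8
z = 9/4 (z = (-19 + 25) + (-3 + (⅛)*(-6)) = 6 + (-3 - ¾) = 6 - 15/4 = 9/4 ≈ 2.2500)
C = -12 (C = 8 - (-3 - 2)*(-1*4) = 8 - (-5)*(-4) = 8 - 1*20 = 8 - 20 = -12)
z + C*h(-9, -8) = 9/4 - 12*(-8) = 9/4 + 96 = 393/4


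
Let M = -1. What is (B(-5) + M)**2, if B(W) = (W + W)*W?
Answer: 2401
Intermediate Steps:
B(W) = 2*W**2 (B(W) = (2*W)*W = 2*W**2)
(B(-5) + M)**2 = (2*(-5)**2 - 1)**2 = (2*25 - 1)**2 = (50 - 1)**2 = 49**2 = 2401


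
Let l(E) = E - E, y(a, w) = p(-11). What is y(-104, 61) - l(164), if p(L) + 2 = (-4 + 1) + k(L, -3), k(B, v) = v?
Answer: -8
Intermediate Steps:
p(L) = -8 (p(L) = -2 + ((-4 + 1) - 3) = -2 + (-3 - 3) = -2 - 6 = -8)
y(a, w) = -8
l(E) = 0
y(-104, 61) - l(164) = -8 - 1*0 = -8 + 0 = -8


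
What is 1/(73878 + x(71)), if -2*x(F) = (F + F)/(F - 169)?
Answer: 98/7240115 ≈ 1.3536e-5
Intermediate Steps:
x(F) = -F/(-169 + F) (x(F) = -(F + F)/(2*(F - 169)) = -2*F/(2*(-169 + F)) = -F/(-169 + F))
1/(73878 + x(71)) = 1/(73878 - 1*71/(-169 + 71)) = 1/(73878 - 1*71/(-98)) = 1/(73878 - 1*71*(-1/98)) = 1/(73878 + 71/98) = 1/(7240115/98) = 98/7240115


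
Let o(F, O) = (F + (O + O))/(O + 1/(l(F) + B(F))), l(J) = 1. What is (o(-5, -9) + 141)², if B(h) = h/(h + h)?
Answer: 12916836/625 ≈ 20667.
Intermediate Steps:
B(h) = ½ (B(h) = h/((2*h)) = h*(1/(2*h)) = ½)
o(F, O) = (F + 2*O)/(⅔ + O) (o(F, O) = (F + (O + O))/(O + 1/(1 + ½)) = (F + 2*O)/(O + 1/(3/2)) = (F + 2*O)/(O + ⅔) = (F + 2*O)/(⅔ + O))
(o(-5, -9) + 141)² = (3*(-5 + 2*(-9))/(2 + 3*(-9)) + 141)² = (3*(-5 - 18)/(2 - 27) + 141)² = (3*(-23)/(-25) + 141)² = (3*(-1/25)*(-23) + 141)² = (69/25 + 141)² = (3594/25)² = 12916836/625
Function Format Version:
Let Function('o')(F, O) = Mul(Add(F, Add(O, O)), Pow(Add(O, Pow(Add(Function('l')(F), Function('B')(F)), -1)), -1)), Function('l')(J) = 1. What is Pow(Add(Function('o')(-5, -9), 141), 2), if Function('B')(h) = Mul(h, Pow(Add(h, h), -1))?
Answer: Rational(12916836, 625) ≈ 20667.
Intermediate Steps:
Function('B')(h) = Rational(1, 2) (Function('B')(h) = Mul(h, Pow(Mul(2, h), -1)) = Mul(h, Mul(Rational(1, 2), Pow(h, -1))) = Rational(1, 2))
Function('o')(F, O) = Mul(Pow(Add(Rational(2, 3), O), -1), Add(F, Mul(2, O))) (Function('o')(F, O) = Mul(Add(F, Add(O, O)), Pow(Add(O, Pow(Add(1, Rational(1, 2)), -1)), -1)) = Mul(Add(F, Mul(2, O)), Pow(Add(O, Pow(Rational(3, 2), -1)), -1)) = Mul(Add(F, Mul(2, O)), Pow(Add(O, Rational(2, 3)), -1)) = Mul(Add(F, Mul(2, O)), Pow(Add(Rational(2, 3), O), -1)) = Mul(Pow(Add(Rational(2, 3), O), -1), Add(F, Mul(2, O))))
Pow(Add(Function('o')(-5, -9), 141), 2) = Pow(Add(Mul(3, Pow(Add(2, Mul(3, -9)), -1), Add(-5, Mul(2, -9))), 141), 2) = Pow(Add(Mul(3, Pow(Add(2, -27), -1), Add(-5, -18)), 141), 2) = Pow(Add(Mul(3, Pow(-25, -1), -23), 141), 2) = Pow(Add(Mul(3, Rational(-1, 25), -23), 141), 2) = Pow(Add(Rational(69, 25), 141), 2) = Pow(Rational(3594, 25), 2) = Rational(12916836, 625)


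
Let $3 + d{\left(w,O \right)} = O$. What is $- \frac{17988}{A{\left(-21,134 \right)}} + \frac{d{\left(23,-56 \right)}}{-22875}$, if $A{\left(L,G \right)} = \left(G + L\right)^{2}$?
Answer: $- \frac{410722129}{292090875} \approx -1.4061$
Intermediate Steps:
$d{\left(w,O \right)} = -3 + O$
$- \frac{17988}{A{\left(-21,134 \right)}} + \frac{d{\left(23,-56 \right)}}{-22875} = - \frac{17988}{\left(134 - 21\right)^{2}} + \frac{-3 - 56}{-22875} = - \frac{17988}{113^{2}} - - \frac{59}{22875} = - \frac{17988}{12769} + \frac{59}{22875} = - \frac{410722129}{292090875}$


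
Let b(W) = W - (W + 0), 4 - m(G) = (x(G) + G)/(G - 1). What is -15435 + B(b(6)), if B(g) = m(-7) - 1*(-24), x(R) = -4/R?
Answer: -862837/56 ≈ -15408.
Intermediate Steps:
m(G) = 4 - (G - 4/G)/(-1 + G) (m(G) = 4 - (-4/G + G)/(G - 1) = 4 - (G - 4/G)/(-1 + G))
b(W) = 0 (b(W) = W - W = 0)
B(g) = 1523/56 (B(g) = (4 - 7*(-4 + 3*(-7)))/((-7)*(-1 - 7)) - 1*(-24) = -1/7*(4 - 7*(-4 - 21))/(-8) + 24 = -1/7*(-1/8)*(4 - 7*(-25)) + 24 = -1/7*(-1/8)*(4 + 175) + 24 = -1/7*(-1/8)*179 + 24 = 179/56 + 24 = 1523/56)
-15435 + B(b(6)) = -15435 + 1523/56 = -862837/56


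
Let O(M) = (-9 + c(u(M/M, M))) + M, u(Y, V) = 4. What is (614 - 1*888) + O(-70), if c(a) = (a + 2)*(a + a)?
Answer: -305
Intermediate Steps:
c(a) = 2*a*(2 + a) (c(a) = (2 + a)*(2*a) = 2*a*(2 + a))
O(M) = 39 + M (O(M) = (-9 + 2*4*(2 + 4)) + M = (-9 + 2*4*6) + M = (-9 + 48) + M = 39 + M)
(614 - 1*888) + O(-70) = (614 - 1*888) + (39 - 70) = (614 - 888) - 31 = -274 - 31 = -305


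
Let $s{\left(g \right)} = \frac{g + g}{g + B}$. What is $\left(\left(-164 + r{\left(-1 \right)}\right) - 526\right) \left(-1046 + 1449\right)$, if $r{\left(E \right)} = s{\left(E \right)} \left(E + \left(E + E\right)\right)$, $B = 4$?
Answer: $-277264$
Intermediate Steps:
$s{\left(g \right)} = \frac{2 g}{4 + g}$ ($s{\left(g \right)} = \frac{g + g}{g + 4} = \frac{2 g}{4 + g}$)
$r{\left(E \right)} = \frac{6 E^{2}}{4 + E}$ ($r{\left(E \right)} = \frac{2 E}{4 + E} \left(E + \left(E + E\right)\right) = \frac{2 E}{4 + E} \left(E + 2 E\right) = \frac{2 E}{4 + E} 3 E = \frac{6 E^{2}}{4 + E}$)
$\left(\left(-164 + r{\left(-1 \right)}\right) - 526\right) \left(-1046 + 1449\right) = \left(\left(-164 + \frac{6 \left(-1\right)^{2}}{4 - 1}\right) - 526\right) \left(-1046 + 1449\right) = \left(\left(-164 + 6 \cdot 1 \cdot \frac{1}{3}\right) - 526\right) 403 = \left(\left(-164 + 2\right) - 526\right) 403 = \left(-162 - 526\right) 403 = \left(-688\right) 403 = -277264$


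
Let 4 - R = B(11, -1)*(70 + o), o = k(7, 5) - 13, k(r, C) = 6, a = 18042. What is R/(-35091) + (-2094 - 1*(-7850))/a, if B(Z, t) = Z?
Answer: 35735789/105518637 ≈ 0.33867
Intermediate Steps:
o = -7 (o = 6 - 13 = -7)
R = -689 (R = 4 - 11*(70 - 7) = 4 - 11*63 = 4 - 1*693 = 4 - 693 = -689)
R/(-35091) + (-2094 - 1*(-7850))/a = -689/(-35091) + (-2094 - 1*(-7850))/18042 = -689*(-1/35091) + (-2094 + 7850)*(1/18042) = 689/35091 + 5756*(1/18042) = 689/35091 + 2878/9021 = 35735789/105518637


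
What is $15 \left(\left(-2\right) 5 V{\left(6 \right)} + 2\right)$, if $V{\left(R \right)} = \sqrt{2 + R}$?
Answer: $30 - 300 \sqrt{2} \approx -394.26$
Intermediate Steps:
$15 \left(\left(-2\right) 5 V{\left(6 \right)} + 2\right) = 15 \left(\left(-2\right) 5 \sqrt{2 + 6} + 2\right) = 15 \left(- 10 \sqrt{8} + 2\right) = 15 \left(- 10 \cdot 2 \sqrt{2} + 2\right) = 15 \left(- 20 \sqrt{2} + 2\right) = 15 \left(2 - 20 \sqrt{2}\right) = 30 - 300 \sqrt{2}$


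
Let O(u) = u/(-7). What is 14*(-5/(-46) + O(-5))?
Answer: 265/23 ≈ 11.522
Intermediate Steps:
O(u) = -u/7 (O(u) = u*(-1/7) = -u/7)
14*(-5/(-46) + O(-5)) = 14*(-5/(-46) - 1/7*(-5)) = 14*(-5*(-1/46) + 5/7) = 14*(5/46 + 5/7) = 14*(265/322) = 265/23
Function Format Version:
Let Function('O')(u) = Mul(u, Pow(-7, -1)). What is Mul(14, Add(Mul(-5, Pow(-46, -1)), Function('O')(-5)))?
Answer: Rational(265, 23) ≈ 11.522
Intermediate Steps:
Function('O')(u) = Mul(Rational(-1, 7), u) (Function('O')(u) = Mul(u, Rational(-1, 7)) = Mul(Rational(-1, 7), u))
Mul(14, Add(Mul(-5, Pow(-46, -1)), Function('O')(-5))) = Mul(14, Add(Mul(-5, Pow(-46, -1)), Mul(Rational(-1, 7), -5))) = Mul(14, Add(Mul(-5, Rational(-1, 46)), Rational(5, 7))) = Mul(14, Add(Rational(5, 46), Rational(5, 7))) = Mul(14, Rational(265, 322)) = Rational(265, 23)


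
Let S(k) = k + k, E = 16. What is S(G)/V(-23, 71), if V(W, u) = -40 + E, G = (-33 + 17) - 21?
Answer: 37/12 ≈ 3.0833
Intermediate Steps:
G = -37 (G = -16 - 21 = -37)
V(W, u) = -24 (V(W, u) = -40 + 16 = -24)
S(k) = 2*k
S(G)/V(-23, 71) = (2*(-37))/(-24) = -74*(-1/24) = 37/12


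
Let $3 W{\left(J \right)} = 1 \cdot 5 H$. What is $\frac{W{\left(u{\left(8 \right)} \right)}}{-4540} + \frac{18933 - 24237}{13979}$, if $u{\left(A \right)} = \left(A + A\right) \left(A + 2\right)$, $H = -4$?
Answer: $- \frac{3598045}{9519699} \approx -0.37796$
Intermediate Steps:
$u{\left(A \right)} = 2 A \left(2 + A\right)$
$W{\left(J \right)} = - \frac{20}{3}$ ($W{\left(J \right)} = \frac{1 \cdot 5 \left(-4\right)}{3} = \frac{5 \left(-4\right)}{3} = \frac{1}{3} \left(-20\right) = - \frac{20}{3}$)
$\frac{W{\left(u{\left(8 \right)} \right)}}{-4540} + \frac{18933 - 24237}{13979} = - \frac{20}{3 \left(-4540\right)} + \frac{18933 - 24237}{13979} = \left(- \frac{20}{3}\right) \left(- \frac{1}{4540}\right) - \frac{5304}{13979} = \frac{1}{681} - \frac{5304}{13979} = - \frac{3598045}{9519699}$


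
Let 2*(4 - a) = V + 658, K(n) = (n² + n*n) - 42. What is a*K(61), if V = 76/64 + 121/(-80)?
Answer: -4807595/2 ≈ -2.4038e+6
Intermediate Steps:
K(n) = -42 + 2*n² (K(n) = (n² + n²) - 42 = 2*n² - 42 = -42 + 2*n²)
V = -13/40 (V = 76*(1/64) + 121*(-1/80) = 19/16 - 121/80 = -13/40 ≈ -0.32500)
a = -25987/80 (a = 4 - (-13/40 + 658)/2 = 4 - ½*26307/40 = 4 - 26307/80 = -25987/80 ≈ -324.84)
a*K(61) = -25987*(-42 + 2*61²)/80 = -25987*(-42 + 2*3721)/80 = -25987*(-42 + 7442)/80 = -25987/80*7400 = -4807595/2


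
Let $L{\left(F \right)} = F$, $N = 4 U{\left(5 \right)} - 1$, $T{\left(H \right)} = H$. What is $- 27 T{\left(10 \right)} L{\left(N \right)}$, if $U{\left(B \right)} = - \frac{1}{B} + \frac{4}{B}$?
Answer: $-378$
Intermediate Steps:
$U{\left(B \right)} = \frac{3}{B}$
$N = \frac{7}{5}$ ($N = 4 \cdot \frac{3}{5} - 1 = \frac{12}{5} - 1 = \frac{7}{5} \approx 1.4$)
$- 27 T{\left(10 \right)} L{\left(N \right)} = \left(-27\right) 10 \cdot \frac{7}{5} = \left(-270\right) \frac{7}{5} = -378$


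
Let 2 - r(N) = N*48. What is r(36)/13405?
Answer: -1726/13405 ≈ -0.12876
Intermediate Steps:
r(N) = 2 - 48*N (r(N) = 2 - N*48 = 2 - 48*N)
r(36)/13405 = (2 - 48*36)/13405 = (2 - 1728)*(1/13405) = -1726*1/13405 = -1726/13405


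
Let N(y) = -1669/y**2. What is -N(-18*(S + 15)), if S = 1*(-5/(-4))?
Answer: 6676/342225 ≈ 0.019508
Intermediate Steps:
S = 5/4 (S = 1*(-5*(-1/4)) = 1*(5/4) = 5/4 ≈ 1.2500)
N(y) = -1669/y**2
-N(-18*(S + 15)) = -(-1669)/(-18*(5/4 + 15))**2 = -(-1669)/(-18*65/4)**2 = -(-1669)/(-585/2)**2 = -(-1669)*4/342225 = -1*(-6676/342225) = 6676/342225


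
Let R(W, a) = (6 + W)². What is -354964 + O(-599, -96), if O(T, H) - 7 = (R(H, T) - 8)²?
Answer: 65125507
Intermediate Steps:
O(T, H) = 7 + (-8 + (6 + H)²)² (O(T, H) = 7 + ((6 + H)² - 8)² = 7 + (-8 + (6 + H)²)²)
-354964 + O(-599, -96) = -354964 + (7 + (-8 + (6 - 96)²)²) = -354964 + (7 + (-8 + (-90)²)²) = -354964 + (7 + (-8 + 8100)²) = -354964 + (7 + 8092²) = -354964 + (7 + 65480464) = -354964 + 65480471 = 65125507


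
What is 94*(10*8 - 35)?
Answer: 4230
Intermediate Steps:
94*(10*8 - 35) = 94*(80 - 35) = 94*45 = 4230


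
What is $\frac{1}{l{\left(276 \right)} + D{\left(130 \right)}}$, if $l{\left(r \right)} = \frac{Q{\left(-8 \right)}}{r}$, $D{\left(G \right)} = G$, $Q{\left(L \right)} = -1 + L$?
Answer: $\frac{92}{11957} \approx 0.0076942$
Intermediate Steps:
$l{\left(r \right)} = - \frac{9}{r}$ ($l{\left(r \right)} = \frac{-1 - 8}{r} = - \frac{9}{r}$)
$\frac{1}{l{\left(276 \right)} + D{\left(130 \right)}} = \frac{1}{- \frac{9}{276} + 130} = \frac{1}{\left(-9\right) \frac{1}{276} + 130} = \frac{1}{- \frac{3}{92} + 130} = \frac{1}{\frac{11957}{92}} = \frac{92}{11957}$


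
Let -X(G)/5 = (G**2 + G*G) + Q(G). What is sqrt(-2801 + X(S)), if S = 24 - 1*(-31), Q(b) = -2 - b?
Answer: I*sqrt(32766) ≈ 181.01*I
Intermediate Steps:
S = 55 (S = 24 + 31 = 55)
X(G) = 10 - 10*G**2 + 5*G (X(G) = -5*((G**2 + G*G) + (-2 - G)) = -5*((G**2 + G**2) + (-2 - G)) = -5*(2*G**2 + (-2 - G)) = -5*(-2 - G + 2*G**2) = 10 - 10*G**2 + 5*G)
sqrt(-2801 + X(S)) = sqrt(-2801 + (10 - 10*55**2 + 5*55)) = sqrt(-2801 + (10 - 10*3025 + 275)) = sqrt(-2801 + (10 - 30250 + 275)) = sqrt(-2801 - 29965) = sqrt(-32766) = I*sqrt(32766)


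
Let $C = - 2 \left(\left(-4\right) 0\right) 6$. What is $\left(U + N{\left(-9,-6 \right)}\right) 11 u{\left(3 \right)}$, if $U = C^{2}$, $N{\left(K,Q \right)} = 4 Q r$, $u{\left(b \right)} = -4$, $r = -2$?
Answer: $-2112$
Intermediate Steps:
$C = 0$ ($C = \left(-2\right) 0 \cdot 6 = 0 \cdot 6 = 0$)
$N{\left(K,Q \right)} = - 8 Q$ ($N{\left(K,Q \right)} = 4 Q \left(-2\right) = - 8 Q$)
$U = 0$ ($U = 0^{2} = 0$)
$\left(U + N{\left(-9,-6 \right)}\right) 11 u{\left(3 \right)} = \left(0 - -48\right) 11 \left(-4\right) = \left(0 + 48\right) \left(-44\right) = 48 \left(-44\right) = -2112$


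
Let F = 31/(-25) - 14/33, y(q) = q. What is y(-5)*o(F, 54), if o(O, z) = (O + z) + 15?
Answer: -55552/165 ≈ -336.68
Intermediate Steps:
F = -1373/825 (F = 31*(-1/25) - 14*1/33 = -31/25 - 14/33 = -1373/825 ≈ -1.6642)
o(O, z) = 15 + O + z
y(-5)*o(F, 54) = -5*(15 - 1373/825 + 54) = -5*55552/825 = -55552/165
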